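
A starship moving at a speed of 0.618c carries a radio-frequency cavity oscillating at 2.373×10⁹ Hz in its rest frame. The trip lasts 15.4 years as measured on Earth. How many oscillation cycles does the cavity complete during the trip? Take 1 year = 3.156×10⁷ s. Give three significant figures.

N = 9.07×10¹⁷

γ = 1/√(1 − 0.618²) = 1/√0.6181 = 1.272
The oscillator's own cycle count is N = f × τ where τ is the proper time on the ship. τ = Δt/γ = 15.4/1.272 = 12.11 years = 3.821×10⁸ s.
N = 2.373×10⁹ × 3.821×10⁸ = 9.067×10¹⁷.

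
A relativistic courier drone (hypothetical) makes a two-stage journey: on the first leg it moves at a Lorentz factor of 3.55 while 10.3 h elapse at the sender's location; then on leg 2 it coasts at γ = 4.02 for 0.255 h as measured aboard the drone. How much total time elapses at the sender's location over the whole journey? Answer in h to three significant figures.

Leg 1: 10.3 h is already measured at the sender's location.
Leg 2: γ = 4.02; Δt_2 = 4.020 × 0.255 = 1.025 h.
Total: 10.30 + 1.025 h.

Δt = 11.3 h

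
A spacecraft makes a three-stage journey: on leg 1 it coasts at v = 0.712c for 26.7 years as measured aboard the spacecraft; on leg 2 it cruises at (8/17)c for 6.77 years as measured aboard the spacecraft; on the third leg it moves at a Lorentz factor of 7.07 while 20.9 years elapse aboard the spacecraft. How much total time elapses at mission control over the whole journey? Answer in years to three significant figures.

Δt = 193 years

Leg 1: γ = 1/√(1 − 0.712²) = 1/√0.4931 = 1.424; Δt_1 = 1.424 × 26.7 = 38.02 years.
Leg 2: γ = 1/√(1 − (8/17)²) = 17/15 ≈ 1.133; Δt_2 = 1.133 × 6.77 = 7.673 years.
Leg 3: γ = 7.07; Δt_3 = 7.070 × 20.9 = 147.8 years.
Total: 38.02 + 7.673 + 147.8 years.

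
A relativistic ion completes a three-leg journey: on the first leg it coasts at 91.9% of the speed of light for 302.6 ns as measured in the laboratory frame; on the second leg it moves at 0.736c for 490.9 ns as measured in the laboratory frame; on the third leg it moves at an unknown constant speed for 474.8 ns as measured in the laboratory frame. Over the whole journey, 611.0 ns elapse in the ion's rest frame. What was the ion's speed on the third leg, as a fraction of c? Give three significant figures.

β = 0.942

Leg 1: β = 0.919; γ = 1/√(1 − 0.919²) = 1/√0.1554 = 2.536; τ_1 = 302.6/2.536 = 119.3 ns.
Leg 2: γ = 1/√(1 − 0.736²) = 1/√0.4583 = 1.477; τ_2 = 490.9/1.477 = 332.3 ns.
Leg 3: speed unknown; τ_3 = 474.8/γ_3.
Total proper time: 119.3 + 332.3 + τ_3 = 611.0, so τ_3 = 611.0 − 451.6 = 159.4 ns.
γ_3 = 474.8/159.4 = 2.979; β = √(1 − 1/γ²) = √0.8873.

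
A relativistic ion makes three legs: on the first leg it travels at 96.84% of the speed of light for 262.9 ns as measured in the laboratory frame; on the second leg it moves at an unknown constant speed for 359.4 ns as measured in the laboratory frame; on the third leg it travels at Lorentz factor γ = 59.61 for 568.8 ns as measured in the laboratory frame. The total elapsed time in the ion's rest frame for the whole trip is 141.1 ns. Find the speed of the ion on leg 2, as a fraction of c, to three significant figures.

Leg 1: β = 0.9684; γ = 1/√(1 − 0.9684²) = 1/√0.06220 = 4.010; τ_1 = 262.9/4.010 = 65.57 ns.
Leg 2: speed unknown; τ_2 = 359.4/γ_2.
Leg 3: γ = 59.61; τ_3 = 568.8/59.61 = 9.542 ns.
Total proper time: 65.57 + τ_2 + 9.542 = 141.1, so τ_2 = 141.1 − 75.11 = 65.99 ns.
γ_2 = 359.4/65.99 = 5.446; β = √(1 − 1/γ²) = √0.9663.

β = 0.983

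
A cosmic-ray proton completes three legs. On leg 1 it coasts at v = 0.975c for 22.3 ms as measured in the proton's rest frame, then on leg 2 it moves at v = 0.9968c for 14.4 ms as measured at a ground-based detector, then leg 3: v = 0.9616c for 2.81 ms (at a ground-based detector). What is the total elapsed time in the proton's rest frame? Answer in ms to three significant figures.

τ = 24.2 ms

Leg 1: 22.3 ms is already measured in the proton's rest frame.
Leg 2: γ = 1/√(1 − 0.9968²) = 1/√0.006390 = 12.51; τ_2 = 14.4/12.51 = 1.151 ms.
Leg 3: γ = 1/√(1 − 0.9616²) = 1/√0.07533 = 3.644; τ_3 = 2.81/3.644 = 0.7712 ms.
Total: 22.30 + 1.151 + 0.7712 ms.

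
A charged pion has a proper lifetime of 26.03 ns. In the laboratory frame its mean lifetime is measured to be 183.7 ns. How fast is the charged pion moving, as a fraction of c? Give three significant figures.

v = 0.990c

γ = Δt/τ₀ = 183.7/26.03 = 7.057
β = √(1 − 1/γ²) = √(1 − 0.02008) = √0.9799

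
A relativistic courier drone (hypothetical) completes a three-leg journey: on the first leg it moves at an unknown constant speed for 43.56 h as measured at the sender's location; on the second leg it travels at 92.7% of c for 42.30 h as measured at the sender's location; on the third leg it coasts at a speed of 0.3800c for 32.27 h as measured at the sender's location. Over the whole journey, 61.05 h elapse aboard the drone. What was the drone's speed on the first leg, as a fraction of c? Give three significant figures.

β = 0.936

Leg 1: speed unknown; τ_1 = 43.56/γ_1.
Leg 2: β = 0.927; γ = 1/√(1 − 0.927²) = 1/√0.1407 = 2.666; τ_2 = 42.30/2.666 = 15.87 h.
Leg 3: γ = 1/√(1 − 0.3800²) = 1/√0.8556 = 1.081; τ_3 = 32.27/1.081 = 29.85 h.
Total proper time: τ_1 + 15.87 + 29.85 = 61.05, so τ_1 = 61.05 − 45.71 = 15.34 h.
γ_1 = 43.56/15.34 = 2.840; β = √(1 − 1/γ²) = √0.8761.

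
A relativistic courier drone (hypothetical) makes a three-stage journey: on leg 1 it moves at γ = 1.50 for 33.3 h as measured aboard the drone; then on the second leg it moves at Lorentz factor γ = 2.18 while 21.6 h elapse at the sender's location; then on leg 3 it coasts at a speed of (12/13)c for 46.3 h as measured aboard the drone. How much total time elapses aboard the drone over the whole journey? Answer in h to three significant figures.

Leg 1: 33.3 h is already measured aboard the drone.
Leg 2: γ = 2.18; τ_2 = 21.6/2.180 = 9.908 h.
Leg 3: 46.3 h is already measured aboard the drone.
Total: 33.30 + 9.908 + 46.30 h.

τ = 89.5 h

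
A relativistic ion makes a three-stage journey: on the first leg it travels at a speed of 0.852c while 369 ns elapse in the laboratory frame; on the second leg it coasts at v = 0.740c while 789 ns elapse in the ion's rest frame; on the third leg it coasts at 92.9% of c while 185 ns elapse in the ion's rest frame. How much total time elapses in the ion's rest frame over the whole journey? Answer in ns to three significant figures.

τ = 1170 ns

Leg 1: γ = 1/√(1 − 0.852²) = 1/√0.2741 = 1.910; τ_1 = 369/1.910 = 193.2 ns.
Leg 2: 789 ns is already measured in the ion's rest frame.
Leg 3: 185 ns is already measured in the ion's rest frame.
Total: 193.2 + 789.0 + 185.0 ns.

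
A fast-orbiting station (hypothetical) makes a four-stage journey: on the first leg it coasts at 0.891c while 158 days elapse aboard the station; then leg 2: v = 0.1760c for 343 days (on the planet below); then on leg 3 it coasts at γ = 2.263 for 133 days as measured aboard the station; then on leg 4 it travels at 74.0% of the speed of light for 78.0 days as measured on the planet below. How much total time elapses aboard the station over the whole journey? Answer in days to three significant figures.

Leg 1: 158 days is already measured aboard the station.
Leg 2: γ = 1/√(1 − 0.1760²) = 1/√0.9690 = 1.016; τ_2 = 343/1.016 = 337.6 days.
Leg 3: 133 days is already measured aboard the station.
Leg 4: β = 0.740; γ = 1/√(1 − 0.740²) = 1/√0.4524 = 1.487; τ_4 = 78.0/1.487 = 52.46 days.
Total: 158.0 + 337.6 + 133.0 + 52.46 days.

τ = 681 days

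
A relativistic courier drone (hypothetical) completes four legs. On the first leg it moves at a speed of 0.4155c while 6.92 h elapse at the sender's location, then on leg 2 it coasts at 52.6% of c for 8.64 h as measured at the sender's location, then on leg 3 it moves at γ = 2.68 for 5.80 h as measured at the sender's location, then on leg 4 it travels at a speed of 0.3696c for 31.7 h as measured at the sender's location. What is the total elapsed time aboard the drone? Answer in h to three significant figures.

τ = 45.3 h

Leg 1: γ = 1/√(1 − 0.4155²) = 1/√0.8274 = 1.099; τ_1 = 6.92/1.099 = 6.294 h.
Leg 2: β = 0.526; γ = 1/√(1 − 0.526²) = 1/√0.7233 = 1.176; τ_2 = 8.64/1.176 = 7.348 h.
Leg 3: γ = 2.68; τ_3 = 5.80/2.680 = 2.164 h.
Leg 4: γ = 1/√(1 − 0.3696²) = 1/√0.8634 = 1.076; τ_4 = 31.7/1.076 = 29.46 h.
Total: 6.294 + 7.348 + 2.164 + 29.46 h.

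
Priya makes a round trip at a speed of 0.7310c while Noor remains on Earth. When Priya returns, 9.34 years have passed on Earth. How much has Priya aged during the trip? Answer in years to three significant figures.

τ = 6.37 years

γ = 1/√(1 − 0.7310²) = 1/√0.4656 = 1.465
Priya's clock measures proper time along the trip: τ = Δt/γ = 9.34/1.465 years.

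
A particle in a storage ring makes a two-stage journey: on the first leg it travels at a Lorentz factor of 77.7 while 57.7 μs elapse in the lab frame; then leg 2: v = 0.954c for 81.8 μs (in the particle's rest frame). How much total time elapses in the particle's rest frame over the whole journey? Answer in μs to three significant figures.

τ = 82.5 μs

Leg 1: γ = 77.7; τ_1 = 57.7/77.70 = 0.7426 μs.
Leg 2: 81.8 μs is already measured in the particle's rest frame.
Total: 0.7426 + 81.80 μs.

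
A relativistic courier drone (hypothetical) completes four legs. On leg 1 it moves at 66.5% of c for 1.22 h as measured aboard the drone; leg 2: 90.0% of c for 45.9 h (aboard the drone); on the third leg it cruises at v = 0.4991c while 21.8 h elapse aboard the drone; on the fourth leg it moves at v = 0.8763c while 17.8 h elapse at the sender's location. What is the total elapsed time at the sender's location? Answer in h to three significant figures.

Δt = 150 h

Leg 1: β = 0.665; γ = 1/√(1 − 0.665²) = 1/√0.5578 = 1.339; Δt_1 = 1.339 × 1.22 = 1.634 h.
Leg 2: β = 0.900; γ = 1/√(1 − 0.900²) = 1/√0.1900 = 2.294; Δt_2 = 2.294 × 45.9 = 105.3 h.
Leg 3: γ = 1/√(1 − 0.4991²) = 1/√0.7509 = 1.154; Δt_3 = 1.154 × 21.8 = 25.16 h.
Leg 4: 17.8 h is already measured at the sender's location.
Total: 1.634 + 105.3 + 25.16 + 17.80 h.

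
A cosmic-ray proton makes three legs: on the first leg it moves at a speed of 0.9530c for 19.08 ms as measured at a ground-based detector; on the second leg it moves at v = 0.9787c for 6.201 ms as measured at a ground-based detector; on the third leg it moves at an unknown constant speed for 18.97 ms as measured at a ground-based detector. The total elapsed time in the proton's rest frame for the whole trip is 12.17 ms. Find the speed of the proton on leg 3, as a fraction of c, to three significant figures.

β = 0.963

Leg 1: γ = 1/√(1 − 0.9530²) = 1/√0.09179 = 3.301; τ_1 = 19.08/3.301 = 5.781 ms.
Leg 2: γ = 1/√(1 − 0.9787²) = 1/√0.04215 = 4.871; τ_2 = 6.201/4.871 = 1.273 ms.
Leg 3: speed unknown; τ_3 = 18.97/γ_3.
Total proper time: 5.781 + 1.273 + τ_3 = 12.17, so τ_3 = 12.17 − 7.054 = 5.116 ms.
γ_3 = 18.97/5.116 = 3.708; β = √(1 − 1/γ²) = √0.9273.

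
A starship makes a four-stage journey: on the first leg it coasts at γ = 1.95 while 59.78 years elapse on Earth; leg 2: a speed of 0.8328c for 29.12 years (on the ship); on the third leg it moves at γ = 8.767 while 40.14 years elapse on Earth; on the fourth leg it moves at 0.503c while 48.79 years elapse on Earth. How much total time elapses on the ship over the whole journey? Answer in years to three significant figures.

τ = 107 years

Leg 1: γ = 1.95; τ_1 = 59.78/1.950 = 30.66 years.
Leg 2: 29.12 years is already measured on the ship.
Leg 3: γ = 8.767; τ_3 = 40.14/8.767 = 4.579 years.
Leg 4: γ = 1/√(1 − 0.503²) = 1/√0.7470 = 1.157; τ_4 = 48.79/1.157 = 42.17 years.
Total: 30.66 + 29.12 + 4.579 + 42.17 years.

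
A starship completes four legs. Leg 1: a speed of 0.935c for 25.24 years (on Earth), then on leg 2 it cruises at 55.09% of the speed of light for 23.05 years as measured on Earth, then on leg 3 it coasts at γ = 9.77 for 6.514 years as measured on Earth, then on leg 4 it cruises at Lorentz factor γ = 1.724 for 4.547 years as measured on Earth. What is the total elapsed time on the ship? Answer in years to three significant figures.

Leg 1: γ = 1/√(1 − 0.935²) = 1/√0.1258 = 2.820; τ_1 = 25.24/2.820 = 8.951 years.
Leg 2: β = 0.5509; γ = 1/√(1 − 0.5509²) = 1/√0.6965 = 1.198; τ_2 = 23.05/1.198 = 19.24 years.
Leg 3: γ = 9.77; τ_3 = 6.514/9.770 = 0.6667 years.
Leg 4: γ = 1.724; τ_4 = 4.547/1.724 = 2.637 years.
Total: 8.951 + 19.24 + 0.6667 + 2.637 years.

τ = 31.5 years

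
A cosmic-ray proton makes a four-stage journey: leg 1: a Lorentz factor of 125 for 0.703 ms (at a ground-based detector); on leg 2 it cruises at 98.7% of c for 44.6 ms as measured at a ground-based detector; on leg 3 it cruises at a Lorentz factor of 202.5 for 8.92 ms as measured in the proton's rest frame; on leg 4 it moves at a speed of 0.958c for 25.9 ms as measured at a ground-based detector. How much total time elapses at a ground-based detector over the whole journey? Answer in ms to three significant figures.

Leg 1: 0.703 ms is already measured at a ground-based detector.
Leg 2: 44.6 ms is already measured at a ground-based detector.
Leg 3: γ = 202.5; Δt_3 = 202.5 × 8.92 = 1806 ms.
Leg 4: 25.9 ms is already measured at a ground-based detector.
Total: 0.7030 + 44.60 + 1806 + 25.90 ms.

Δt = 1880 ms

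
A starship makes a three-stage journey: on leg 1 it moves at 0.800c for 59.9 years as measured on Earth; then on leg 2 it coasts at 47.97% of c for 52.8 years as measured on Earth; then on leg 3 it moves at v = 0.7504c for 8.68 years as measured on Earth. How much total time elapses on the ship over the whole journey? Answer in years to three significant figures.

τ = 88.0 years

Leg 1: γ = 1/√(1 − 0.800²) = 5/3 ≈ 1.667; τ_1 = 59.9/1.667 = 35.94 years.
Leg 2: β = 0.4797; γ = 1/√(1 − 0.4797²) = 1/√0.7699 = 1.140; τ_2 = 52.8/1.140 = 46.33 years.
Leg 3: γ = 1/√(1 − 0.7504²) = 1/√0.4369 = 1.513; τ_3 = 8.68/1.513 = 5.737 years.
Total: 35.94 + 46.33 + 5.737 years.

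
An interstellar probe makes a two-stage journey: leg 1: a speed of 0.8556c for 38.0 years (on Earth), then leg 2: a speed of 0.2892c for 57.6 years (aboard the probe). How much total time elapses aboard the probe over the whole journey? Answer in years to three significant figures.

τ = 77.3 years

Leg 1: γ = 1/√(1 − 0.8556²) = 1/√0.2679 = 1.932; τ_1 = 38.0/1.932 = 19.67 years.
Leg 2: 57.6 years is already measured aboard the probe.
Total: 19.67 + 57.60 years.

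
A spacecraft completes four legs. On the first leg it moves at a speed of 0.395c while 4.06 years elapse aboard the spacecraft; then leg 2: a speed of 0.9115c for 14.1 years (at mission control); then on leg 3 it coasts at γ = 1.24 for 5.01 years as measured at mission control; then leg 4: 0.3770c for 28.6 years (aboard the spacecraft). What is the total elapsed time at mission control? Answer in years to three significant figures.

Leg 1: γ = 1/√(1 − 0.395²) = 1/√0.8440 = 1.089; Δt_1 = 1.089 × 4.06 = 4.419 years.
Leg 2: 14.1 years is already measured at mission control.
Leg 3: 5.01 years is already measured at mission control.
Leg 4: γ = 1/√(1 − 0.3770²) = 1/√0.8579 = 1.080; Δt_4 = 1.080 × 28.6 = 30.88 years.
Total: 4.419 + 14.10 + 5.010 + 30.88 years.

Δt = 54.4 years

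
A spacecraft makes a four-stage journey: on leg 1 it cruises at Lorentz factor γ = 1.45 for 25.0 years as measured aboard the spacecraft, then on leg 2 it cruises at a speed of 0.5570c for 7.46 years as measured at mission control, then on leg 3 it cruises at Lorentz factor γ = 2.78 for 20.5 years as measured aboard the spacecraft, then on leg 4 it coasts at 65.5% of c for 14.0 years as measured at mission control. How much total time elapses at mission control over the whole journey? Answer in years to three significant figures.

Δt = 115 years

Leg 1: γ = 1.45; Δt_1 = 1.450 × 25.0 = 36.25 years.
Leg 2: 7.46 years is already measured at mission control.
Leg 3: γ = 2.78; Δt_3 = 2.780 × 20.5 = 56.99 years.
Leg 4: 14.0 years is already measured at mission control.
Total: 36.25 + 7.460 + 56.99 + 14.00 years.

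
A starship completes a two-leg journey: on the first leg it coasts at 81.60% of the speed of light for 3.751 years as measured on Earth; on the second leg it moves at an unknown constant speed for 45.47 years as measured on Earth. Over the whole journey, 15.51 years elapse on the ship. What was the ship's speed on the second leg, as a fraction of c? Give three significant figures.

Leg 1: β = 0.8160; γ = 1/√(1 − 0.8160²) = 1/√0.3341 = 1.730; τ_1 = 3.751/1.730 = 2.168 years.
Leg 2: speed unknown; τ_2 = 45.47/γ_2.
Total proper time: 2.168 + τ_2 = 15.51, so τ_2 = 15.51 − 2.168 = 13.34 years.
γ_2 = 45.47/13.34 = 3.408; β = √(1 − 1/γ²) = √0.9139.

β = 0.956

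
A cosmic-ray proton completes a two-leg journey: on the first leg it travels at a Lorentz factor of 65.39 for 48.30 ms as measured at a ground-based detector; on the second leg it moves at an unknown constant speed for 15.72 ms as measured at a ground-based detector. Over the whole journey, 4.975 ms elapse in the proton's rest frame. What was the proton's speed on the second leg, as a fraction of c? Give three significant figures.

Leg 1: γ = 65.39; τ_1 = 48.30/65.39 = 0.7386 ms.
Leg 2: speed unknown; τ_2 = 15.72/γ_2.
Total proper time: 0.7386 + τ_2 = 4.975, so τ_2 = 4.975 − 0.7386 = 4.236 ms.
γ_2 = 15.72/4.236 = 3.711; β = √(1 − 1/γ²) = √0.9274.

β = 0.963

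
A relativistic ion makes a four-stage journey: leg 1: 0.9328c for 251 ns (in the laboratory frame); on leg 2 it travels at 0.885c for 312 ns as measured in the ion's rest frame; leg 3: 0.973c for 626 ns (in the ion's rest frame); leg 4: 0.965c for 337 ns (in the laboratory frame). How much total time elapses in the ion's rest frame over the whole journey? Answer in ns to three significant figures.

τ = 1120 ns

Leg 1: γ = 1/√(1 − 0.9328²) = 1/√0.1299 = 2.775; τ_1 = 251/2.775 = 90.46 ns.
Leg 2: 312 ns is already measured in the ion's rest frame.
Leg 3: 626 ns is already measured in the ion's rest frame.
Leg 4: γ = 1/√(1 − 0.965²) = 1/√0.06878 = 3.813; τ_4 = 337/3.813 = 88.38 ns.
Total: 90.46 + 312.0 + 626.0 + 88.38 ns.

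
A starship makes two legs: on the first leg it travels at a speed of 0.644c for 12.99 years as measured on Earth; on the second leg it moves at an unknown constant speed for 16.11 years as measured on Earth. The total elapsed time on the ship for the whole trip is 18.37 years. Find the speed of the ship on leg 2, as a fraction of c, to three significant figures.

β = 0.852

Leg 1: γ = 1/√(1 − 0.644²) = 1/√0.5853 = 1.307; τ_1 = 12.99/1.307 = 9.938 years.
Leg 2: speed unknown; τ_2 = 16.11/γ_2.
Total proper time: 9.938 + τ_2 = 18.37, so τ_2 = 18.37 − 9.938 = 8.432 years.
γ_2 = 16.11/8.432 = 1.911; β = √(1 − 1/γ²) = √0.7260.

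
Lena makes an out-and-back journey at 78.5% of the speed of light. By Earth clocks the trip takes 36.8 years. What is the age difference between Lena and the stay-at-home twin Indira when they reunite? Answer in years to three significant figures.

Δt − τ = 14.0 years

β = 0.785; γ = 1/√(1 − 0.785²) = 1/√0.3838 = 1.614
Lena's elapsed proper time: τ = 36.8/1.614 = 22.80 years.
Age gap = Δt − τ = 36.8 − 22.80 years.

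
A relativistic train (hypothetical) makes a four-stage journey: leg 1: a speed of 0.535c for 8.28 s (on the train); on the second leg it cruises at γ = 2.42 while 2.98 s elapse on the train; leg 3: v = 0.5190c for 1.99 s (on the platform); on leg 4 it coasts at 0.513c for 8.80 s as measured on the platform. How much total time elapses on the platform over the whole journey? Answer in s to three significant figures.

Leg 1: γ = 1/√(1 − 0.535²) = 1/√0.7138 = 1.184; Δt_1 = 1.184 × 8.28 = 9.801 s.
Leg 2: γ = 2.42; Δt_2 = 2.420 × 2.98 = 7.212 s.
Leg 3: 1.99 s is already measured on the platform.
Leg 4: 8.80 s is already measured on the platform.
Total: 9.801 + 7.212 + 1.990 + 8.800 s.

Δt = 27.8 s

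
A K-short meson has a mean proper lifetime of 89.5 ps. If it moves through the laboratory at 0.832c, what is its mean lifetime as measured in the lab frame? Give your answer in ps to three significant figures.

Δt = 161 ps

γ = 1/√(1 − 0.832²) = 1/√0.3078 = 1.803
The rest-frame lifetime is the proper time; the lab measures the dilated interval Δt = γτ₀ = 1.803 × 89.5 ps.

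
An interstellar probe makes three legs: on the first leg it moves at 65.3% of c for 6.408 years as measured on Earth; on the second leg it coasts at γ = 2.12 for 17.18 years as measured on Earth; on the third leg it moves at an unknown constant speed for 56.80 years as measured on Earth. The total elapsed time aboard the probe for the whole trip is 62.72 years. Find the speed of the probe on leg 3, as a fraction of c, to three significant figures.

β = 0.482

Leg 1: β = 0.653; γ = 1/√(1 − 0.653²) = 1/√0.5736 = 1.320; τ_1 = 6.408/1.320 = 4.853 years.
Leg 2: γ = 2.12; τ_2 = 17.18/2.120 = 8.104 years.
Leg 3: speed unknown; τ_3 = 56.80/γ_3.
Total proper time: 4.853 + 8.104 + τ_3 = 62.72, so τ_3 = 62.72 − 12.96 = 49.76 years.
γ_3 = 56.80/49.76 = 1.141; β = √(1 − 1/γ²) = √0.2324.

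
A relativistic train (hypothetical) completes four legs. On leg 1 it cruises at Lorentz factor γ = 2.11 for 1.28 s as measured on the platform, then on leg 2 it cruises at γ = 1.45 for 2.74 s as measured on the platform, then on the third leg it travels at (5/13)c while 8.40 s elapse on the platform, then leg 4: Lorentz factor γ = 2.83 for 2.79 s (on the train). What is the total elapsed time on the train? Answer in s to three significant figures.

τ = 13.0 s

Leg 1: γ = 2.11; τ_1 = 1.28/2.110 = 0.6066 s.
Leg 2: γ = 1.45; τ_2 = 2.74/1.450 = 1.890 s.
Leg 3: γ = 1/√(1 − (5/13)²) = 13/12 ≈ 1.083; τ_3 = 8.40/1.083 = 7.754 s.
Leg 4: 2.79 s is already measured on the train.
Total: 0.6066 + 1.890 + 7.754 + 2.790 s.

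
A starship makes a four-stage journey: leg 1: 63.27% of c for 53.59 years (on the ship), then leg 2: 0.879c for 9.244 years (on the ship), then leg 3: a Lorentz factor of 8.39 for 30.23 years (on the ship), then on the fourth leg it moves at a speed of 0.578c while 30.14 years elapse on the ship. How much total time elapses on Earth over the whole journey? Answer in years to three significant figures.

Δt = 379 years

Leg 1: β = 0.6327; γ = 1/√(1 − 0.6327²) = 1/√0.5997 = 1.291; Δt_1 = 1.291 × 53.59 = 69.20 years.
Leg 2: γ = 1/√(1 − 0.879²) = 1/√0.2274 = 2.097; Δt_2 = 2.097 × 9.244 = 19.39 years.
Leg 3: γ = 8.39; Δt_3 = 8.390 × 30.23 = 253.6 years.
Leg 4: γ = 1/√(1 − 0.578²) = 1/√0.6659 = 1.225; Δt_4 = 1.225 × 30.14 = 36.93 years.
Total: 69.20 + 19.39 + 253.6 + 36.93 years.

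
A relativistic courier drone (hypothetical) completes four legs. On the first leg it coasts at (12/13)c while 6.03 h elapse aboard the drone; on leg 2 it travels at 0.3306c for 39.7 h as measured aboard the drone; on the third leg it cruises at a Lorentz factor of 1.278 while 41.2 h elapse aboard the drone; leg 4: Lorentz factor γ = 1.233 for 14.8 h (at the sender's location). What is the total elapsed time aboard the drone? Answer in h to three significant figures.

τ = 98.9 h

Leg 1: 6.03 h is already measured aboard the drone.
Leg 2: 39.7 h is already measured aboard the drone.
Leg 3: 41.2 h is already measured aboard the drone.
Leg 4: γ = 1.233; τ_4 = 14.8/1.233 = 12.00 h.
Total: 6.030 + 39.70 + 41.20 + 12.00 h.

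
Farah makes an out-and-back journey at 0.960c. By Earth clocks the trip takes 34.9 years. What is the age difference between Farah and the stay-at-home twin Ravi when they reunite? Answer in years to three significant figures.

Δt − τ = 25.1 years

γ = 1/√(1 − 0.960²) = 25/7 ≈ 3.571
Farah's elapsed proper time: τ = 34.9/3.571 = 9.772 years.
Age gap = Δt − τ = 34.9 − 9.772 years.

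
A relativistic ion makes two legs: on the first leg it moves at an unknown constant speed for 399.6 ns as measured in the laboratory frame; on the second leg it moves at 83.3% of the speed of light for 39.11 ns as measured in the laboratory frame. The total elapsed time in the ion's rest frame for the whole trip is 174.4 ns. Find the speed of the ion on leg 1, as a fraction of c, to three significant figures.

Leg 1: speed unknown; τ_1 = 399.6/γ_1.
Leg 2: β = 0.833; γ = 1/√(1 − 0.833²) = 1/√0.3061 = 1.807; τ_2 = 39.11/1.807 = 21.64 ns.
Total proper time: τ_1 + 21.64 = 174.4, so τ_1 = 174.4 − 21.64 = 152.8 ns.
γ_1 = 399.6/152.8 = 2.616; β = √(1 − 1/γ²) = √0.8539.

β = 0.924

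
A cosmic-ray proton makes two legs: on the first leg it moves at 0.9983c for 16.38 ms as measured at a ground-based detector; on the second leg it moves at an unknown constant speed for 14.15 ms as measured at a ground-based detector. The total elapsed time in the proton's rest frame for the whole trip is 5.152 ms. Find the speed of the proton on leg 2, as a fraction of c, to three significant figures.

β = 0.955

Leg 1: γ = 1/√(1 − 0.9983²) = 1/√0.003397 = 17.16; τ_1 = 16.38/17.16 = 0.9547 ms.
Leg 2: speed unknown; τ_2 = 14.15/γ_2.
Total proper time: 0.9547 + τ_2 = 5.152, so τ_2 = 5.152 − 0.9547 = 4.197 ms.
γ_2 = 14.15/4.197 = 3.371; β = √(1 − 1/γ²) = √0.9120.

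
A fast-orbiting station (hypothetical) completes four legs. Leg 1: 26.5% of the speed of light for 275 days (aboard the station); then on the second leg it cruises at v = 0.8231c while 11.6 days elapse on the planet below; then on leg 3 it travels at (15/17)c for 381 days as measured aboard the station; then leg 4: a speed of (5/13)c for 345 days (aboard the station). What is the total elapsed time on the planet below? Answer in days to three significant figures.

Δt = 1480 days

Leg 1: β = 0.265; γ = 1/√(1 − 0.265²) = 1/√0.9298 = 1.037; Δt_1 = 1.037 × 275 = 285.2 days.
Leg 2: 11.6 days is already measured on the planet below.
Leg 3: γ = 1/√(1 − (15/17)²) = 17/8 = 2.125; Δt_3 = 2.125 × 381 = 809.6 days.
Leg 4: γ = 1/√(1 − (5/13)²) = 13/12 ≈ 1.083; Δt_4 = 1.083 × 345 = 373.8 days.
Total: 285.2 + 11.60 + 809.6 + 373.8 days.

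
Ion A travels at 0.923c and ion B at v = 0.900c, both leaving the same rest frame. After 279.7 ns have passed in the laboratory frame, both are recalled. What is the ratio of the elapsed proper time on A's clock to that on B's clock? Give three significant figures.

A: γ = 1/√(1 − 0.923²) = 1/√0.1481 = 2.599. B: γ = 1/√(1 − 0.900²) = 1/√0.1900 = 2.294.
τ_A/τ_B = γ_B/γ_A = 2.294/2.599 = 0.8828, so τ_A/τ_B = 0.8828.

τ_A/τ_B = 0.883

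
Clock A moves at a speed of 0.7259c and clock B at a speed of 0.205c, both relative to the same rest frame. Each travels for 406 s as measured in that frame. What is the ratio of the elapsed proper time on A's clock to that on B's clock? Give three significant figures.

A: γ = 1/√(1 − 0.7259²) = 1/√0.4731 = 1.454. B: γ = 1/√(1 − 0.205²) = 1/√0.9580 = 1.022.
τ_A/τ_B = γ_B/γ_A = 1.022/1.454 = 0.7027, so τ_A/τ_B = 0.7027.

τ_A/τ_B = 0.703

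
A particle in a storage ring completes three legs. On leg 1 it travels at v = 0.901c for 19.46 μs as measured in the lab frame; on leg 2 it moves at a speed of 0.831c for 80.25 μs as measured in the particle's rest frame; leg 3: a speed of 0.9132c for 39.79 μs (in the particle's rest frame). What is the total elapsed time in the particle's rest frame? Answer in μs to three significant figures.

Leg 1: γ = 1/√(1 − 0.901²) = 1/√0.1882 = 2.305; τ_1 = 19.46/2.305 = 8.442 μs.
Leg 2: 80.25 μs is already measured in the particle's rest frame.
Leg 3: 39.79 μs is already measured in the particle's rest frame.
Total: 8.442 + 80.25 + 39.79 μs.

τ = 128 μs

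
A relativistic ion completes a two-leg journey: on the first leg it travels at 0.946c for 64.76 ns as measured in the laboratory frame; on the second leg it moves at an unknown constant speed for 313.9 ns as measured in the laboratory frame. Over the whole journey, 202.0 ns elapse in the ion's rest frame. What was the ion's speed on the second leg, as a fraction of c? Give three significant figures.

β = 0.817

Leg 1: γ = 1/√(1 − 0.946²) = 1/√0.1051 = 3.085; τ_1 = 64.76/3.085 = 20.99 ns.
Leg 2: speed unknown; τ_2 = 313.9/γ_2.
Total proper time: 20.99 + τ_2 = 202.0, so τ_2 = 202.0 − 20.99 = 181.0 ns.
γ_2 = 313.9/181.0 = 1.734; β = √(1 − 1/γ²) = √0.6675.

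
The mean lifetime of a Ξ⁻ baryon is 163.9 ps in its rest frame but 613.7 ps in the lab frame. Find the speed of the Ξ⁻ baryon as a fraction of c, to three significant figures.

γ = Δt/τ₀ = 613.7/163.9 = 3.744
β = √(1 − 1/γ²) = √(1 − 0.07133) = √0.9287

β = 0.964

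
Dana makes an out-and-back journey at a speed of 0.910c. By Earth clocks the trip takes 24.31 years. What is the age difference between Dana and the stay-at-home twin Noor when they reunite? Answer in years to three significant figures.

γ = 1/√(1 − 0.910²) = 1/√0.1719 = 2.412
Dana's elapsed proper time: τ = 24.31/2.412 = 10.08 years.
Age gap = Δt − τ = 24.31 − 10.08 years.

Δt − τ = 14.2 years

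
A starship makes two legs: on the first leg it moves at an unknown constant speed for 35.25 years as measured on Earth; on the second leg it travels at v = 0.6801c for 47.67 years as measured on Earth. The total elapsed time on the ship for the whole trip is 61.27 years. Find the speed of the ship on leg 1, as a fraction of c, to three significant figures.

Leg 1: speed unknown; τ_1 = 35.25/γ_1.
Leg 2: γ = 1/√(1 − 0.6801²) = 1/√0.5375 = 1.364; τ_2 = 47.67/1.364 = 34.95 years.
Total proper time: τ_1 + 34.95 = 61.27, so τ_1 = 61.27 − 34.95 = 26.32 years.
γ_1 = 35.25/26.32 = 1.339; β = √(1 − 1/γ²) = √0.4424.

β = 0.665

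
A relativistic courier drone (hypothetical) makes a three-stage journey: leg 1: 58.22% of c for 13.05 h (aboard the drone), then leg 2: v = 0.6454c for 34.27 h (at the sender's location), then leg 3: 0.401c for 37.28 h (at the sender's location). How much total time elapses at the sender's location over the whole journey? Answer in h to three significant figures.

Leg 1: β = 0.5822; γ = 1/√(1 − 0.5822²) = 1/√0.6610 = 1.230; Δt_1 = 1.230 × 13.05 = 16.05 h.
Leg 2: 34.27 h is already measured at the sender's location.
Leg 3: 37.28 h is already measured at the sender's location.
Total: 16.05 + 34.27 + 37.28 h.

Δt = 87.6 h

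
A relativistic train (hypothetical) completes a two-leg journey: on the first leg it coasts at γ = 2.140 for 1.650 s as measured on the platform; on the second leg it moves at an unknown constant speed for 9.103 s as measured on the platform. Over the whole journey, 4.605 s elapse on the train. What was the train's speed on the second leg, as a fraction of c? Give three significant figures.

Leg 1: γ = 2.140; τ_1 = 1.650/2.140 = 0.7710 s.
Leg 2: speed unknown; τ_2 = 9.103/γ_2.
Total proper time: 0.7710 + τ_2 = 4.605, so τ_2 = 4.605 − 0.7710 = 3.834 s.
γ_2 = 9.103/3.834 = 2.374; β = √(1 − 1/γ²) = √0.8226.

β = 0.907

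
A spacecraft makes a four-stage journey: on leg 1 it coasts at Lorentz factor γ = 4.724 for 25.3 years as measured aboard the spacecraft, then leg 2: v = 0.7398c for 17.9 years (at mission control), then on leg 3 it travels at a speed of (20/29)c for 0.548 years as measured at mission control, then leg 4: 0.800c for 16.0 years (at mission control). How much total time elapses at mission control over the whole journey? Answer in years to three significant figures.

Δt = 154 years

Leg 1: γ = 4.724; Δt_1 = 4.724 × 25.3 = 119.5 years.
Leg 2: 17.9 years is already measured at mission control.
Leg 3: 0.548 years is already measured at mission control.
Leg 4: 16.0 years is already measured at mission control.
Total: 119.5 + 17.90 + 0.5480 + 16.00 years.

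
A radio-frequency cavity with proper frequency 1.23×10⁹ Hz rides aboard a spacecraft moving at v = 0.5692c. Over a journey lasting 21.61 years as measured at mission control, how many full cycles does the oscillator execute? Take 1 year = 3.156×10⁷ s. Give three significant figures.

N = 6.90×10¹⁷

γ = 1/√(1 − 0.5692²) = 1/√0.6760 = 1.216
The oscillator's own cycle count is N = f × τ where τ is the proper time aboard the spacecraft. τ = Δt/γ = 21.61/1.216 = 17.77 years = 5.607×10⁸ s.
N = 1.23×10⁹ × 5.607×10⁸ = 6.897×10¹⁷.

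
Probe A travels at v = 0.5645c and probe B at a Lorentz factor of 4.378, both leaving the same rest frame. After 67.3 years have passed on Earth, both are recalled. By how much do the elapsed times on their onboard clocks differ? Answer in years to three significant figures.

A: γ = 1/√(1 − 0.5645²) = 1/√0.6813 = 1.211; τ_A = 67.3/1.211 = 55.55 years.
B: γ = 4.378; τ_B = 67.3/4.378 = 15.37 years.

|τ_A − τ_B| = 40.2 years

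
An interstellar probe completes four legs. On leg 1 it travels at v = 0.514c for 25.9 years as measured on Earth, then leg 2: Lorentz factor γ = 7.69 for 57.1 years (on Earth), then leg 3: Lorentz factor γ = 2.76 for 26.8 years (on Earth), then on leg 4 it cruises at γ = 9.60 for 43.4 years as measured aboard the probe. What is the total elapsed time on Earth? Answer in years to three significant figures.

Leg 1: 25.9 years is already measured on Earth.
Leg 2: 57.1 years is already measured on Earth.
Leg 3: 26.8 years is already measured on Earth.
Leg 4: γ = 9.60; Δt_4 = 9.600 × 43.4 = 416.6 years.
Total: 25.90 + 57.10 + 26.80 + 416.6 years.

Δt = 526 years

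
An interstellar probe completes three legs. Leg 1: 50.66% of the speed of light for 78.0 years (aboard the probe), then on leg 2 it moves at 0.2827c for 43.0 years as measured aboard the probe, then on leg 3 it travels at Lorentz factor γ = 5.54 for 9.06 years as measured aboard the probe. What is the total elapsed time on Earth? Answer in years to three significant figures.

Δt = 185 years

Leg 1: β = 0.5066; γ = 1/√(1 − 0.5066²) = 1/√0.7434 = 1.160; Δt_1 = 1.160 × 78.0 = 90.47 years.
Leg 2: γ = 1/√(1 − 0.2827²) = 1/√0.9201 = 1.043; Δt_2 = 1.043 × 43.0 = 44.83 years.
Leg 3: γ = 5.54; Δt_3 = 5.540 × 9.06 = 50.19 years.
Total: 90.47 + 44.83 + 50.19 years.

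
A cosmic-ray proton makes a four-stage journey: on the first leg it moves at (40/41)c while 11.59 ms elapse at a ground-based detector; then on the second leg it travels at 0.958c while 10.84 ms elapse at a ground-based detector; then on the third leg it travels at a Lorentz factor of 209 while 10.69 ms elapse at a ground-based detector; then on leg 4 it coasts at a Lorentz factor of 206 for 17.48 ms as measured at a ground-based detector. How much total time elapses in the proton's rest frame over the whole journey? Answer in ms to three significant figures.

τ = 5.79 ms

Leg 1: γ = 1/√(1 − (40/41)²) = 41/9 ≈ 4.556; τ_1 = 11.59/4.556 = 2.544 ms.
Leg 2: γ = 1/√(1 − 0.958²) = 1/√0.08224 = 3.487; τ_2 = 10.84/3.487 = 3.109 ms.
Leg 3: γ = 209; τ_3 = 10.69/209.0 = 0.05115 ms.
Leg 4: γ = 206; τ_4 = 17.48/206.0 = 0.08485 ms.
Total: 2.544 + 3.109 + 0.05115 + 0.08485 ms.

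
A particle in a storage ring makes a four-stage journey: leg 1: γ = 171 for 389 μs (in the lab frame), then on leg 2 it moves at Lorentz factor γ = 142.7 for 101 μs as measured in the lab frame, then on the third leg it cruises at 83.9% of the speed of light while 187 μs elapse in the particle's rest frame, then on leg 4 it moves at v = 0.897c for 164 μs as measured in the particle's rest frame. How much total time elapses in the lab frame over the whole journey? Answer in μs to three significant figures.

Δt = 1200 μs

Leg 1: 389 μs is already measured in the lab frame.
Leg 2: 101 μs is already measured in the lab frame.
Leg 3: β = 0.839; γ = 1/√(1 − 0.839²) = 1/√0.2961 = 1.838; Δt_3 = 1.838 × 187 = 343.7 μs.
Leg 4: γ = 1/√(1 − 0.897²) = 1/√0.1954 = 2.262; Δt_4 = 2.262 × 164 = 371.0 μs.
Total: 389.0 + 101.0 + 343.7 + 371.0 μs.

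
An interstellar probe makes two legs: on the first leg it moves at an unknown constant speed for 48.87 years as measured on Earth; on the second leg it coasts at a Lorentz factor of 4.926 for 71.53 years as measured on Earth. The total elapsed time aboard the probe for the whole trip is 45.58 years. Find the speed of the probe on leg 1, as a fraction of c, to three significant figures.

Leg 1: speed unknown; τ_1 = 48.87/γ_1.
Leg 2: γ = 4.926; τ_2 = 71.53/4.926 = 14.52 years.
Total proper time: τ_1 + 14.52 = 45.58, so τ_1 = 45.58 − 14.52 = 31.06 years.
γ_1 = 48.87/31.06 = 1.573; β = √(1 − 1/γ²) = √0.5961.

β = 0.772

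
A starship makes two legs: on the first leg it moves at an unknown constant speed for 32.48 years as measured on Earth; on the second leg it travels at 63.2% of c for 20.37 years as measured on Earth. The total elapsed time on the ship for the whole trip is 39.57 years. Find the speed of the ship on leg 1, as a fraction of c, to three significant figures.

β = 0.681

Leg 1: speed unknown; τ_1 = 32.48/γ_1.
Leg 2: β = 0.632; γ = 1/√(1 − 0.632²) = 1/√0.6006 = 1.290; τ_2 = 20.37/1.290 = 15.79 years.
Total proper time: τ_1 + 15.79 = 39.57, so τ_1 = 39.57 − 15.79 = 23.78 years.
γ_1 = 32.48/23.78 = 1.366; β = √(1 − 1/γ²) = √0.4638.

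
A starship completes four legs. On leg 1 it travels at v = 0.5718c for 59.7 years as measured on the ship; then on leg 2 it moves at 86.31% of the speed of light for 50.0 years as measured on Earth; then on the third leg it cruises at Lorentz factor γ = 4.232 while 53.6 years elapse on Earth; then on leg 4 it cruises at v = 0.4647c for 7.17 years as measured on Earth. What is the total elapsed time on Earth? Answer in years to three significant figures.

Δt = 184 years

Leg 1: γ = 1/√(1 − 0.5718²) = 1/√0.6730 = 1.219; Δt_1 = 1.219 × 59.7 = 72.77 years.
Leg 2: 50.0 years is already measured on Earth.
Leg 3: 53.6 years is already measured on Earth.
Leg 4: 7.17 years is already measured on Earth.
Total: 72.77 + 50.00 + 53.60 + 7.170 years.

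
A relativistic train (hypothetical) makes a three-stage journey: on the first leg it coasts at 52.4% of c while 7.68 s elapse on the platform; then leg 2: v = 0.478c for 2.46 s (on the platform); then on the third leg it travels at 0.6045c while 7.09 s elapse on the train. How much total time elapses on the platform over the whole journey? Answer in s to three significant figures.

Δt = 19.0 s

Leg 1: 7.68 s is already measured on the platform.
Leg 2: 2.46 s is already measured on the platform.
Leg 3: γ = 1/√(1 − 0.6045²) = 1/√0.6346 = 1.255; Δt_3 = 1.255 × 7.09 = 8.900 s.
Total: 7.680 + 2.460 + 8.900 s.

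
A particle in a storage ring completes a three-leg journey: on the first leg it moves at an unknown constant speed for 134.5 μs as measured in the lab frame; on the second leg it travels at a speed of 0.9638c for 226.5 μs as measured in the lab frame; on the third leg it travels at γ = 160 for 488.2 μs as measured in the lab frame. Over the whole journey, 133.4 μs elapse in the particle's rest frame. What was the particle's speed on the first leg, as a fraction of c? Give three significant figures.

β = 0.854

Leg 1: speed unknown; τ_1 = 134.5/γ_1.
Leg 2: γ = 1/√(1 − 0.9638²) = 1/√0.07109 = 3.751; τ_2 = 226.5/3.751 = 60.39 μs.
Leg 3: γ = 160; τ_3 = 488.2/160.0 = 3.051 μs.
Total proper time: τ_1 + 60.39 + 3.051 = 133.4, so τ_1 = 133.4 − 63.44 = 69.96 μs.
γ_1 = 134.5/69.96 = 1.923; β = √(1 − 1/γ²) = √0.7295.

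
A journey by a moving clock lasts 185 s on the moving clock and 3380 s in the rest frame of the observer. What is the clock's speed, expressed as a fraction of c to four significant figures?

The proper time is measured on the moving clock (both events occur at the clock's location); Δt is measured in the rest frame of the observer. γ = Δt/τ = 3380/185 = 18.27.
β = √(1 − 1/γ²) = √(1 − 0.002996) = √0.9970

v = 0.9985c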